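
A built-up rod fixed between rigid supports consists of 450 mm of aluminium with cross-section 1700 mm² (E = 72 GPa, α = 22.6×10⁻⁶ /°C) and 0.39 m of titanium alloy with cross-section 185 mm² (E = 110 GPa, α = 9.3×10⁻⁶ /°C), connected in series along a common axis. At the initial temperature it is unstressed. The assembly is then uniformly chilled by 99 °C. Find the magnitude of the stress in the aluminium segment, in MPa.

Free thermal contraction of the whole bar: Σ αᵢΔT Lᵢ = 22.6×10⁻⁶×99×450 + 9.3×10⁻⁶×99×390 = 1.366 mm.
The walls prevent any net length change, so an axial force P (same in every segment) develops. Compatibility: P · Σ Lᵢ/(AᵢEᵢ) = δ_free.
The series flexibility is Σ Lᵢ/(AᵢEᵢ) = 450/(1700×72×10³) + 390/(185×110×10³) = 2.284×10⁻⁵ mm/N.
So P = 1.366 / 2.284×10⁻⁵ = 59.8 kN, tensile.
σ_{aluminium} = P / A = 59800 / 1700 = 35.18 MPa.

σ ≈ 35.2 MPa (tensile)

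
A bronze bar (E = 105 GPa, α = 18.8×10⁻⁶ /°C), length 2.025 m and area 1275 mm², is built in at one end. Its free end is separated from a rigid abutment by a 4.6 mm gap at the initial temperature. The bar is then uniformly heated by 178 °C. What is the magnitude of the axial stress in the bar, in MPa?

Free thermal elongation = αΔT L = 18.8×10⁻⁶ × 178 × 2025 = 6.776 mm.
After closing the 4.6 mm clearance, 6.776 − 4.6 = 2.176 mm of expansion remains to be suppressed by the wall.
Compatibility: PL/(AE) = 2.176 mm, so σ = P/A = E × (2.176/2025) = 112.9 MPa.

σ ≈ 113 MPa (compressive)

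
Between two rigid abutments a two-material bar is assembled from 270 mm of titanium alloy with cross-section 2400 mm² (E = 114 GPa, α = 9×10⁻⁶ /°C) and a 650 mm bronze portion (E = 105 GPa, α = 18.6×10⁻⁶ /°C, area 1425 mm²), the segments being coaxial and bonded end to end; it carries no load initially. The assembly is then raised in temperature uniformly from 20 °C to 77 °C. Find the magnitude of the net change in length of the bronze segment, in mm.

|ΔL| ≈ 0.0147 mm

Free thermal expansion of the whole bar: Σ αᵢΔT Lᵢ = 9×10⁻⁶×57×270 + 18.6×10⁻⁶×57×650 = 0.8276 mm.
Since the ends are fixed, an axial force P builds up, equal in every segment, with P · Σ Lᵢ/(AᵢEᵢ) = δ_free.
Σ Lᵢ/(AᵢEᵢ) = 270/(2400×114×10³) + 650/(1425×105×10³) = 5.331×10⁻⁶ mm/N.
So P = 0.8276 / 5.331×10⁻⁶ = 155.2 kN, compressive.
For the bronze segment, free thermal change = 18.6×10⁻⁶×57×650 = 0.6891 mm and elastic change from P = 155200×650/(1425×105×10³) = 0.6744 mm; these oppose, so the net change is 0.0147 mm (segment lengthens).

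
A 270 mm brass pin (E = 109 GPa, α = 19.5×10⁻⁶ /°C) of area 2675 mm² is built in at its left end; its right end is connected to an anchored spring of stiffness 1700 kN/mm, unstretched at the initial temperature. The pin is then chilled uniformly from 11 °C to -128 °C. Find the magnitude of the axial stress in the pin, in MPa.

If the spring were absent the pin would shorten by αΔT L = 19.5×10⁻⁶ × 139 × 270 = 0.7318 mm.
With a force P in the spring, the elastic change of the pin is PL/(AE) and that of the spring is P/k; compatibility requires their sum to equal δ_free.
So P = δ_free / [L/(AE) + 1/k] = 0.7318 / [ 270/(2675×109×10³) + 1/(1700×10³) ].
P = 0.7318 / 1.514×10⁻⁶ = 483300 N.
σ = P/A = 483300/2675 = 180.7 MPa.

σ ≈ 181 MPa (tensile)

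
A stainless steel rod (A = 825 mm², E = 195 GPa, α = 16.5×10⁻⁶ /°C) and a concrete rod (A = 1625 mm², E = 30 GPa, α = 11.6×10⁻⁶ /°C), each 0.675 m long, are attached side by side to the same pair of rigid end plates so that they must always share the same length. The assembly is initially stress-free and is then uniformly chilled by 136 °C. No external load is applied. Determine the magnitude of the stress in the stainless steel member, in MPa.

Equilibrium of a rigid end plate with no external load gives equal and opposite internal forces ±P in the two members. Since α_{stainless steel} > α_{concrete}, cooling drives the stainless steel into tension and the concrete into compression.
Equating the net (thermal + elastic) strains gives |α₁ − α₂|·ΔT = P·[1/(A₁E₁) + 1/(A₂E₂)].
|α₁ − α₂|·ΔT = 4.9×10⁻⁶ × 136 = 0.0006664.
1/(A₁E₁) + 1/(A₂E₂) = 1/(825×195×10³) + 1/(1625×30×10³) = 2.673×10⁻⁸ N⁻¹.
P = 0.0006664 / 2.673×10⁻⁸ = 24930 N = 24.93 kN.
σ_{stainless steel} = P/A₁ = 24930/825 = 30.22 MPa, tensile.

σ ≈ 30.2 MPa (tensile)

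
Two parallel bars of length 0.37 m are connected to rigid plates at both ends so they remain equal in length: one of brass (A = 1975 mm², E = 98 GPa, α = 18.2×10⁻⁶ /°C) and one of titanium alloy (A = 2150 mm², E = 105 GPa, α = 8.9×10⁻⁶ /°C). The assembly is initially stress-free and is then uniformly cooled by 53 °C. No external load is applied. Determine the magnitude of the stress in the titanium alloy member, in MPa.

Both members must finish at the same length. With the larger α, the brass tends to over-contract; the plates restrain it, putting the brass in tension and the titanium alloy in compression. With no external load the two internal forces are equal and opposite, magnitude P.
Equating the net (thermal + elastic) strains gives |α₁ − α₂|·ΔT = P·[1/(A₁E₁) + 1/(A₂E₂)].
|α₁ − α₂|·ΔT = 9.3×10⁻⁶ × 53 = 0.0004929.
1/(A₁E₁) + 1/(A₂E₂) = 1/(1975×98×10³) + 1/(2150×105×10³) = 9.596×10⁻⁹ N⁻¹.
So P = 0.0004929 / 9.596×10⁻⁹ = 51.36 kN.
σ_{titanium alloy} = P/A₂ = 51360/2150 = 23.89 MPa, compressive.

σ ≈ 23.9 MPa (compressive)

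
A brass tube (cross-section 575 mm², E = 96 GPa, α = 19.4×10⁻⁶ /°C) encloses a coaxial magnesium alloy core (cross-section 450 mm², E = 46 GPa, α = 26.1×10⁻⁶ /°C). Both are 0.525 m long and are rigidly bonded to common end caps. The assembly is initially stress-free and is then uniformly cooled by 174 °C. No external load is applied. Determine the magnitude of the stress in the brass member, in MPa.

σ ≈ 30.5 MPa (compressive)

The magnesium alloy has the larger α, so on cooling it would change length more than the brass if both were free. The rigid plates force a common final length, so the magnesium alloy is put into tension and the brass into compression, with equal and opposite forces P (no external load).
Setting the final lengths equal and cancelling L: (α₁ − α₂)ΔT = P/(A₁E₁) + P/(A₂E₂).
|α₁ − α₂|·ΔT = 6.7×10⁻⁶ × 174 = 0.001166.
1/(A₁E₁) + 1/(A₂E₂) = 1/(575×96×10³) + 1/(450×46×10³) = 6.643×10⁻⁸ N⁻¹.
So P = 0.001166 / 6.643×10⁻⁸ = 17.55 kN.
σ_{brass} = P/A₁ = 17550/575 = 30.52 MPa, compressive.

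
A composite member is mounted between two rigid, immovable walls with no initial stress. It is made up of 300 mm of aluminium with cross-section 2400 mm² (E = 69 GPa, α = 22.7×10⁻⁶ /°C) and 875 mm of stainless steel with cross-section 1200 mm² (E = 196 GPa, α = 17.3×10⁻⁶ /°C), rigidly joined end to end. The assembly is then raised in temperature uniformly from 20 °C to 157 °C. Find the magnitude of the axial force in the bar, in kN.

P ≈ 544 kN (compressive)

With the walls removed the bar would change length by δ_free = Σ αᵢΔT Lᵢ = 22.7×10⁻⁶×137×300 + 17.3×10⁻⁶×137×875 = 3.007 mm.
Since the ends are fixed, an axial force P builds up, equal in every segment, with P · Σ Lᵢ/(AᵢEᵢ) = δ_free.
Σ Lᵢ/(AᵢEᵢ) = 300/(2400×69×10³) + 875/(1200×196×10³) = 5.532×10⁻⁶ mm/N.
So P = 3.007 / 5.532×10⁻⁶ = 543.5 kN, compressive.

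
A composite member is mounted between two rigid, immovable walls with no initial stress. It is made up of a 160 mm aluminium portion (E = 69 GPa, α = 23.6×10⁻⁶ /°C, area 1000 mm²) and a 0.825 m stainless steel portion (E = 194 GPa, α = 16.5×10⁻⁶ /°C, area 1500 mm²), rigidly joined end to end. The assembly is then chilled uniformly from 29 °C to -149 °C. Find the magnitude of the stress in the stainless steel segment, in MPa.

If the supports were absent, the total length change would be Σ αᵢΔT Lᵢ = 23.6×10⁻⁶×178×160 + 16.5×10⁻⁶×178×825 = 3.095 mm.
Since the ends are fixed, an axial force P builds up, equal in every segment, with P · Σ Lᵢ/(AᵢEᵢ) = δ_free.
The series flexibility is Σ Lᵢ/(AᵢEᵢ) = 160/(1000×69×10³) + 825/(1500×194×10³) = 5.154×10⁻⁶ mm/N.
Hence P = δ_free / Σ(L/AE) = 3.095/5.154×10⁻⁶ = 600.5 kN (tensile).
σ_{stainless steel} = P / A = 600500 / 1500 = 400.4 MPa.

σ ≈ 400 MPa (tensile)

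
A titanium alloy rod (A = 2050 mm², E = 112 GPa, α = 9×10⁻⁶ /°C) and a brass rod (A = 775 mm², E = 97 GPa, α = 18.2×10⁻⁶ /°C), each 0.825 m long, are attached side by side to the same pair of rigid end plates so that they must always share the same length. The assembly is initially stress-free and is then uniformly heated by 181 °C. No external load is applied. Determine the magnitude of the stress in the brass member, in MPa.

Both members must finish at the same length. With the larger α, the brass tends to over-expand; the plates restrain it, putting the brass in compression and the titanium alloy in tension. With no external load the two internal forces are equal and opposite, magnitude P.
Equating the net (thermal + elastic) strains gives |α₁ − α₂|·ΔT = P·[1/(A₁E₁) + 1/(A₂E₂)].
|α₁ − α₂|·ΔT = 9.2×10⁻⁶ × 181 = 0.001665.
1/(A₁E₁) + 1/(A₂E₂) = 1/(2050×112×10³) + 1/(775×97×10³) = 1.766×10⁻⁸ N⁻¹.
So P = 0.001665 / 1.766×10⁻⁸ = 94.3 kN.
σ_{brass} = P/A₂ = 94300/775 = 121.7 MPa, compressive.

σ ≈ 122 MPa (compressive)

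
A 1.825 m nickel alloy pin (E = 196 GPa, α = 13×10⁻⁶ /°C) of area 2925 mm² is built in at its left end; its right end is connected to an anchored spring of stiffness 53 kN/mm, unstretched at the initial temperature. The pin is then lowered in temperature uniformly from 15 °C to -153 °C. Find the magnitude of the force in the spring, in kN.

P ≈ 181 kN

The unrestrained thermal change is αΔT L = 13×10⁻⁶ × 168 × 1825 = 3.986 mm.
Let P be the tensile force in the spring. The pin extends elastically by PL/(AE) and the spring stretches by P/k; together these equal δ_free.
So P = δ_free / [L/(AE) + 1/k] = 3.986 / [ 1825/(2925×196×10³) + 1/(53×10³) ].
P = 3.986 / 2.205×10⁻⁵ = 180800 N.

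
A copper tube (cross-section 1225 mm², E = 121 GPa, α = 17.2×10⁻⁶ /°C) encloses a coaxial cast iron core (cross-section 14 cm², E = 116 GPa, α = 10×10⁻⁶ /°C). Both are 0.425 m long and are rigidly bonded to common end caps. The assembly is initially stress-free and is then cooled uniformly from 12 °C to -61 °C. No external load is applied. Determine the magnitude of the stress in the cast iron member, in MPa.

Equilibrium of a rigid end plate with no external load gives equal and opposite internal forces ±P in the two members. Since α_{copper} > α_{cast iron}, cooling drives the copper into tension and the cast iron into compression.
Setting the final lengths equal and cancelling L: (α₁ − α₂)ΔT = P/(A₁E₁) + P/(A₂E₂).
|α₁ − α₂|·ΔT = 7.2×10⁻⁶ × 73 = 0.0005256.
1/(A₁E₁) + 1/(A₂E₂) = 1/(1225×121×10³) + 1/(1400×116×10³) = 1.29×10⁻⁸ N⁻¹.
P = 0.0005256 / 1.29×10⁻⁸ = 40730 N = 40.73 kN.
σ_{cast iron} = P/A₂ = 40730/1400 = 29.09 MPa, compressive.

σ ≈ 29.1 MPa (compressive)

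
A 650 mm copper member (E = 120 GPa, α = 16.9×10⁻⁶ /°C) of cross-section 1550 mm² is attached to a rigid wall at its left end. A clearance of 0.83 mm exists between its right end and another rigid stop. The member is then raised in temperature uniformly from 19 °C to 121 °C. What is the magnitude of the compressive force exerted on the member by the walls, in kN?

Unrestrained expansion: δ_free = αΔT L = 16.9×10⁻⁶ × 102 × 650 = 1.12 mm.
This exceeds the 0.83 mm gap, so the wall pushes back. The portion of expansion that must be recovered elastically is δ_free − gap = 1.12 − 0.83 = 0.2905 mm.
So σ = E(δ_free − g)/L = 120×10³ × 0.2905/650 = 53.63 MPa.
Force on the wall = σA = 53.63 × 1550 mm² = 83.12 kN.

P ≈ 83.1 kN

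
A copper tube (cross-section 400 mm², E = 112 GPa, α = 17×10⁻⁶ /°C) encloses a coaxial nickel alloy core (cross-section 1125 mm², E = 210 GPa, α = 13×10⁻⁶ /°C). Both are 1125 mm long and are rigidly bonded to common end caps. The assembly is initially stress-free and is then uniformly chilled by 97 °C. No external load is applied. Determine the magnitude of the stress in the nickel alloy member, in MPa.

σ ≈ 13 MPa (compressive)

Both members must finish at the same length. With the larger α, the copper tends to over-contract; the plates restrain it, putting the copper in tension and the nickel alloy in compression. With no external load the two internal forces are equal and opposite, magnitude P.
Setting the final lengths equal and cancelling L: (α₁ − α₂)ΔT = P/(A₁E₁) + P/(A₂E₂).
|α₁ − α₂|·ΔT = 4×10⁻⁶ × 97 = 0.000388.
1/(A₁E₁) + 1/(A₂E₂) = 1/(400×112×10³) + 1/(1125×210×10³) = 2.655×10⁻⁸ N⁻¹.
So P = 0.000388 / 2.655×10⁻⁸ = 14.61 kN.
σ_{nickel alloy} = P/A₂ = 14610/1125 = 12.99 MPa, compressive.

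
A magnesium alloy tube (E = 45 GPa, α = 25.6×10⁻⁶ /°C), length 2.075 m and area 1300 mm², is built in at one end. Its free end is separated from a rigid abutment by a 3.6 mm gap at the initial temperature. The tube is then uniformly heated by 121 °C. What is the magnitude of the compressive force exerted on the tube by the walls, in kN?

P ≈ 79.7 kN

Unrestrained expansion: δ_free = αΔT L = 25.6×10⁻⁶ × 121 × 2075 = 6.428 mm.
After closing the 3.6 mm clearance, 6.428 − 3.6 = 2.828 mm of expansion remains to be suppressed by the wall.
Compatibility: PL/(AE) = 2.828 mm, so σ = P/A = E × (2.828/2075) = 61.32 MPa.
Force on the wall = σA = 61.32 × 1300 mm² = 79.72 kN.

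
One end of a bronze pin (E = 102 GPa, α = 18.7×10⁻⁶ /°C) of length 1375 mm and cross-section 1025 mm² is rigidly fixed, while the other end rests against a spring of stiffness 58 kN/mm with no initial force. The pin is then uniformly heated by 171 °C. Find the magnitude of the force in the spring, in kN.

Free thermal expansion: δ_free = αΔT L = 18.7×10⁻⁶ × 171 × 1375 = 4.397 mm.
Let P be the compressive force at the spring. The pin shortens elastically by PL/(AE) and the spring compresses by P/k; together these equal δ_free.
So P = δ_free / [L/(AE) + 1/k] = 4.397 / [ 1375/(1025×102×10³) + 1/(58×10³) ].
P = 4.397 / 3.039×10⁻⁵ = 144700 N.

P ≈ 145 kN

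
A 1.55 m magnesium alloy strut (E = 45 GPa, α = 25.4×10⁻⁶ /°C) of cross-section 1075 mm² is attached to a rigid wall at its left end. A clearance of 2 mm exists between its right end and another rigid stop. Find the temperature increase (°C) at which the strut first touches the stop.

Contact occurs when the free expansion equals the gap: αΔT L = 2 mm.
So ΔT = g/(αL) = 2/(25.4×10⁻⁶ × 1550) = 50.8 °C.

ΔT ≈ 50.8 °C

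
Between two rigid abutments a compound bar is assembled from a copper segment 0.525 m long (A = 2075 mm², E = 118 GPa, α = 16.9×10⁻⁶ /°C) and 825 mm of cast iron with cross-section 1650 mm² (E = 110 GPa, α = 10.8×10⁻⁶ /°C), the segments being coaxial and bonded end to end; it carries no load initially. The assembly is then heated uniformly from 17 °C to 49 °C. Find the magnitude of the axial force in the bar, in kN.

If the supports were absent, the total length change would be Σ αᵢΔT Lᵢ = 16.9×10⁻⁶×32×525 + 10.8×10⁻⁶×32×825 = 0.569 mm.
Since the ends are fixed, an axial force P builds up, equal in every segment, with P · Σ Lᵢ/(AᵢEᵢ) = δ_free.
Σ Lᵢ/(AᵢEᵢ) = 525/(2075×118×10³) + 825/(1650×110×10³) = 6.69×10⁻⁶ mm/N.
P = 0.569 / 6.69×10⁻⁶ = 85060 N = 85.06 kN, compressive.

P ≈ 85.1 kN (compressive)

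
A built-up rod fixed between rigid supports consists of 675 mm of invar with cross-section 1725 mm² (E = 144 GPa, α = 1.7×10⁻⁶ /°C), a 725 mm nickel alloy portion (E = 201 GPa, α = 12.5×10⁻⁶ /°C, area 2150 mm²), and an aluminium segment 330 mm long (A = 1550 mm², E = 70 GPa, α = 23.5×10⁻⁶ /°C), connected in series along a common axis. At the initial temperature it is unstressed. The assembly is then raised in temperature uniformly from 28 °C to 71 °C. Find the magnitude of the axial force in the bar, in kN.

P ≈ 104 kN (compressive)

If the supports were absent, the total length change would be Σ αᵢΔT Lᵢ = 1.7×10⁻⁶×43×675 + 12.5×10⁻⁶×43×725 + 23.5×10⁻⁶×43×330 = 0.7725 mm.
The rigid supports impose zero overall length change; the single axial force P common to all segments must satisfy P Σ Lᵢ/(AᵢEᵢ) = δ_free.
The series flexibility is Σ Lᵢ/(AᵢEᵢ) = 675/(1725×144×10³) + 725/(2150×201×10³) + 330/(1550×70×10³) = 7.437×10⁻⁶ mm/N.
So P = 0.7725 / 7.437×10⁻⁶ = 103.9 kN, compressive.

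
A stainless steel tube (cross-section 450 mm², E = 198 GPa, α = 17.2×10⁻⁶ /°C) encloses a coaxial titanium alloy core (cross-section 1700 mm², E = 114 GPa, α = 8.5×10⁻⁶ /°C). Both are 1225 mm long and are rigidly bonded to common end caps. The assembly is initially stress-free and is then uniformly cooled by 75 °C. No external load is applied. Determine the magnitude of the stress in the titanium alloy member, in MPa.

σ ≈ 23.4 MPa (compressive)

The stainless steel has the larger α, so on cooling it would change length more than the titanium alloy if both were free. The rigid plates force a common final length, so the stainless steel is put into tension and the titanium alloy into compression, with equal and opposite forces P (no external load).
Equating the net (thermal + elastic) strains gives |α₁ − α₂|·ΔT = P·[1/(A₁E₁) + 1/(A₂E₂)].
|α₁ − α₂|·ΔT = 8.7×10⁻⁶ × 75 = 0.0006525.
1/(A₁E₁) + 1/(A₂E₂) = 1/(450×198×10³) + 1/(1700×114×10³) = 1.638×10⁻⁸ N⁻¹.
P = 0.0006525 / 1.638×10⁻⁸ = 39830 N = 39.83 kN.
σ_{titanium alloy} = P/A₂ = 39830/1700 = 23.43 MPa, compressive.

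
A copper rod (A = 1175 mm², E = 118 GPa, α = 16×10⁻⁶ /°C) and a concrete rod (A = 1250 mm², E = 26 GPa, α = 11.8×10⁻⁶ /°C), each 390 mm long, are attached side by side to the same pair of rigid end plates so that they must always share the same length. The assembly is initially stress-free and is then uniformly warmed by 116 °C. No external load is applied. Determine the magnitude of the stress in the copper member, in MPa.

σ ≈ 10.9 MPa (compressive)

The copper has the larger α, so on heating it would change length more than the concrete if both were free. The rigid plates force a common final length, so the copper is put into compression and the concrete into tension, with equal and opposite forces P (no external load).
Compatibility of the two members (thermal + elastic change equal): (α₁ − α₂)ΔT = P·[1/(A₁E₁) + 1/(A₂E₂)].
|α₁ − α₂|·ΔT = 4.2×10⁻⁶ × 116 = 0.0004872.
1/(A₁E₁) + 1/(A₂E₂) = 1/(1175×118×10³) + 1/(1250×26×10³) = 3.798×10⁻⁸ N⁻¹.
So P = 0.0004872 / 3.798×10⁻⁸ = 12.83 kN.
σ_{copper} = P/A₁ = 12830/1175 = 10.92 MPa, compressive.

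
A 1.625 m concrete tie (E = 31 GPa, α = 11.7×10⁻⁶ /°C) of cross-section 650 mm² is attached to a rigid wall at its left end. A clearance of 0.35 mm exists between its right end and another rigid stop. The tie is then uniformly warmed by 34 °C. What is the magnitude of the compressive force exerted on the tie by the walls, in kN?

P ≈ 3.68 kN

Unrestrained expansion: δ_free = αΔT L = 11.7×10⁻⁶ × 34 × 1625 = 0.6464 mm.
The gap closes (δ_free > 0.35 mm) and the wall then resists a further 0.6464 − 0.35 = 0.2964 mm of expansion.
Compatibility: PL/(AE) = 0.2964 mm, so σ = P/A = E × (0.2964/1625) = 5.655 MPa.
P = σA = 5.655 × 650 = 3.676 kN.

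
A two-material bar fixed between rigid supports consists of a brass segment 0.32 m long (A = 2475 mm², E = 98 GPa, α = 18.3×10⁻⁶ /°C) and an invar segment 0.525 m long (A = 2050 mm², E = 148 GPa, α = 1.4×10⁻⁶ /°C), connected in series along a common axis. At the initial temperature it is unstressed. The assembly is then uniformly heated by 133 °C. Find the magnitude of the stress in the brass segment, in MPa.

Free thermal expansion of the whole bar: Σ αᵢΔT Lᵢ = 18.3×10⁻⁶×133×320 + 1.4×10⁻⁶×133×525 = 0.8766 mm.
The walls prevent any net length change, so an axial force P (same in every segment) develops. Compatibility: P · Σ Lᵢ/(AᵢEᵢ) = δ_free.
Σ Lᵢ/(AᵢEᵢ) = 320/(2475×98×10³) + 525/(2050×148×10³) = 3.05×10⁻⁶ mm/N.
So P = 0.8766 / 3.05×10⁻⁶ = 287.4 kN, compressive.
σ_{brass} = P / A = 287400 / 2475 = 116.1 MPa.

σ ≈ 116 MPa (compressive)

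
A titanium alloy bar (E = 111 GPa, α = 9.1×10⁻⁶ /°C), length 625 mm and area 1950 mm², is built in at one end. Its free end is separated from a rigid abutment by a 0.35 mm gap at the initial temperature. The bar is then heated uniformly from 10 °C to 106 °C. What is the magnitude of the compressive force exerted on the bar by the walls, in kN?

Free thermal elongation = αΔT L = 9.1×10⁻⁶ × 96 × 625 = 0.546 mm.
The gap closes (δ_free > 0.35 mm) and the wall then resists a further 0.546 − 0.35 = 0.196 mm of expansion.
So σ = E(δ_free − g)/L = 111×10³ × 0.196/625 = 34.81 MPa.
Force on the wall = σA = 34.81 × 1950 mm² = 67.88 kN.

P ≈ 67.9 kN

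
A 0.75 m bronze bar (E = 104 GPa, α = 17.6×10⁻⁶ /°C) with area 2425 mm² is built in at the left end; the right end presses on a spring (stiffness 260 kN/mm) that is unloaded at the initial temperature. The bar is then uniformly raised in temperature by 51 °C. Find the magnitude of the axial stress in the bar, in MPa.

If the spring were absent the bar would lengthen by αΔT L = 17.6×10⁻⁶ × 51 × 750 = 0.6732 mm.
Let P be the compressive force at the spring. The bar shortens elastically by PL/(AE) and the spring compresses by P/k; together these equal δ_free.
So P = δ_free / [L/(AE) + 1/k] = 0.6732 / [ 750/(2425×104×10³) + 1/(260×10³) ].
P = 0.6732 / 6.82×10⁻⁶ = 98710 N.
σ = P/A = 98710/2425 = 40.71 MPa.

σ ≈ 40.7 MPa (compressive)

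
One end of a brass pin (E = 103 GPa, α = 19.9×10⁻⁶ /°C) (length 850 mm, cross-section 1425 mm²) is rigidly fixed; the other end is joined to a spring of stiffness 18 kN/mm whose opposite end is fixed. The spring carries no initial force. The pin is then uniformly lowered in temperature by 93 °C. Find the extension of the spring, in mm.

δ ≈ 1.42 mm

Free thermal contraction: δ_free = αΔT L = 19.9×10⁻⁶ × 93 × 850 = 1.573 mm.
With a force P in the spring, the elastic change of the pin is PL/(AE) and that of the spring is P/k; compatibility requires their sum to equal δ_free.
So P = δ_free / [L/(AE) + 1/k] = 1.573 / [ 850/(1425×103×10³) + 1/(18×10³) ].
P = 1.573 / 6.135×10⁻⁵ = 25640 N.
Spring extension = P/k = 25640/(18×10³) = 1.425 mm.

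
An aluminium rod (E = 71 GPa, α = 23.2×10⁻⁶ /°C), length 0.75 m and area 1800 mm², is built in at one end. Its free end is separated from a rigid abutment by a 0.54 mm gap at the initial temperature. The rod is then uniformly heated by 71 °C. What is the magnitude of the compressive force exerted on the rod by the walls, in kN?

Unrestrained expansion: δ_free = αΔT L = 23.2×10⁻⁶ × 71 × 750 = 1.235 mm.
This exceeds the 0.54 mm gap, so the wall pushes back. The portion of expansion that must be recovered elastically is δ_free − gap = 1.235 − 0.54 = 0.6954 mm.
That suppressed elongation corresponds to σ = E·Δ/L = 71×10³ × 0.6954/750 = 65.83 MPa.
Force on the wall = σA = 65.83 × 1800 mm² = 118.5 kN.

P ≈ 118 kN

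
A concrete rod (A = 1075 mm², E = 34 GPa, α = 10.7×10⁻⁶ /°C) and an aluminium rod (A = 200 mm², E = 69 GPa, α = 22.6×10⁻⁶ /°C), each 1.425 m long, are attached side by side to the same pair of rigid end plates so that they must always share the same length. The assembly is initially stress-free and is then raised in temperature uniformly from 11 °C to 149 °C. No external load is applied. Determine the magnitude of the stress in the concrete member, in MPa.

σ ≈ 15.3 MPa (tensile)

Both members must finish at the same length. With the larger α, the aluminium tends to over-expand; the plates restrain it, putting the aluminium in compression and the concrete in tension. With no external load the two internal forces are equal and opposite, magnitude P.
Setting the final lengths equal and cancelling L: (α₁ − α₂)ΔT = P/(A₁E₁) + P/(A₂E₂).
|α₁ − α₂|·ΔT = 11.9×10⁻⁶ × 138 = 0.001642.
1/(A₁E₁) + 1/(A₂E₂) = 1/(1075×34×10³) + 1/(200×69×10³) = 9.982×10⁻⁸ N⁻¹.
P = 0.001642 / 9.982×10⁻⁸ = 16450 N = 16.45 kN.
σ_{concrete} = P/A₁ = 16450/1075 = 15.3 MPa, tensile.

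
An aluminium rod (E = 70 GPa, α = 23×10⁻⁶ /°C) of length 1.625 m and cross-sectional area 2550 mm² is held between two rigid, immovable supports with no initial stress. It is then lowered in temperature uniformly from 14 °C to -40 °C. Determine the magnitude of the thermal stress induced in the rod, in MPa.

The supports are rigid, so the total axial strain is zero. The restrained thermal strain is ε = αΔT = 23×10⁻⁶ × 54 = 1242×10⁻⁶.
The stress required to suppress this strain is σ = Eε = 70×10³ × 1242×10⁻⁶ = 86.94 MPa, tensile since the rod is trying to contract.

σ ≈ 86.9 MPa (tensile)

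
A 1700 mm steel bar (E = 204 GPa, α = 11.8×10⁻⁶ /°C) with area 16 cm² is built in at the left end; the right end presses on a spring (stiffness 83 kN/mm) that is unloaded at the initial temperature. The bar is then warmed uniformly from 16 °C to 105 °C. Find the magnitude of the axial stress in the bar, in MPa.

The unrestrained thermal change is αΔT L = 11.8×10⁻⁶ × 89 × 1700 = 1.785 mm.
With a force P in the spring, the elastic change of the bar is PL/(AE) and that of the spring is P/k; compatibility requires their sum to equal δ_free.
So P = δ_free / [L/(AE) + 1/k] = 1.785 / [ 1700/(1600×204×10³) + 1/(83×10³) ].
P = 1.785 / 1.726×10⁻⁵ = 103500 N.
σ = P/A = 103500/1600 = 64.66 MPa.

σ ≈ 64.7 MPa (compressive)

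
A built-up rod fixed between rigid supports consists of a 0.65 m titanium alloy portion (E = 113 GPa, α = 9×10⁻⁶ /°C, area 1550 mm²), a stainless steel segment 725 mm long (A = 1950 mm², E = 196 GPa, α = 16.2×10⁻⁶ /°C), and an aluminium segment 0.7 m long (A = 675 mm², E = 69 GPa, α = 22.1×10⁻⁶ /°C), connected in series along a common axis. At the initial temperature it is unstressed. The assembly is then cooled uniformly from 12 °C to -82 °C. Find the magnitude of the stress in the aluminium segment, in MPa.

σ ≈ 223 MPa (tensile)

With the walls removed the bar would change length by δ_free = Σ αᵢΔT Lᵢ = 9×10⁻⁶×94×650 + 16.2×10⁻⁶×94×725 + 22.1×10⁻⁶×94×700 = 3.108 mm.
Since the ends are fixed, an axial force P builds up, equal in every segment, with P · Σ Lᵢ/(AᵢEᵢ) = δ_free.
The series flexibility is Σ Lᵢ/(AᵢEᵢ) = 650/(1550×113×10³) + 725/(1950×196×10³) + 700/(675×69×10³) = 2.064×10⁻⁵ mm/N.
P = 3.108 / 2.064×10⁻⁵ = 150600 N = 150.6 kN, tensile.
σ_{aluminium} = P / A = 150600 / 675 = 223.1 MPa.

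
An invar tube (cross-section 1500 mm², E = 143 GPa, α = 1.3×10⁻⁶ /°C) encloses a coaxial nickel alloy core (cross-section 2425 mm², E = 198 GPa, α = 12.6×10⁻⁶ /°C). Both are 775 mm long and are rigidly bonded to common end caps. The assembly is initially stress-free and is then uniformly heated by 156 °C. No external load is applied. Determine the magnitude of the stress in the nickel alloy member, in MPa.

σ ≈ 108 MPa (compressive)

Equilibrium of a rigid end plate with no external load gives equal and opposite internal forces ±P in the two members. Since α_{nickel alloy} > α_{invar}, heating drives the nickel alloy into compression and the invar into tension.
Compatibility of the two members (thermal + elastic change equal): (α₁ − α₂)ΔT = P·[1/(A₁E₁) + 1/(A₂E₂)].
|α₁ − α₂|·ΔT = 11.3×10⁻⁶ × 156 = 0.001763.
1/(A₁E₁) + 1/(A₂E₂) = 1/(1500×143×10³) + 1/(2425×198×10³) = 6.745×10⁻⁹ N⁻¹.
P = 0.001763 / 6.745×10⁻⁹ = 261400 N = 261.4 kN.
σ_{nickel alloy} = P/A₂ = 261400/2425 = 107.8 MPa, compressive.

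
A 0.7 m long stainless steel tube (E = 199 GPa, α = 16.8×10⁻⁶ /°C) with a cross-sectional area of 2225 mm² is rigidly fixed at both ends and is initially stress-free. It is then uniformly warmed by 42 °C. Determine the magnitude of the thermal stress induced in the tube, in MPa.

σ ≈ 140 MPa (compressive)

Because both ends are immovable the net strain is zero, and the suppressed thermal strain is αΔT = 16.8×10⁻⁶ × 42 = 705.6×10⁻⁶.
Hence σ = E·αΔT = 199×10³ × 705.6×10⁻⁶ = 140.4 MPa, compressive.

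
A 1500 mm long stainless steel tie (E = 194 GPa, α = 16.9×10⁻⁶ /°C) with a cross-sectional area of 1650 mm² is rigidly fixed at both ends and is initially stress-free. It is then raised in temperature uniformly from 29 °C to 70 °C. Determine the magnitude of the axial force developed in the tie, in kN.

With zero net strain, σ = E·αΔT = 194 GPa × 16.9×10⁻⁶ × 41 = 134.4 MPa.
P = AEαΔT = 1650 × 194×10³ × 16.9×10⁻⁶ × 41 = 221.8 kN (compressive).

P ≈ 222 kN (compressive)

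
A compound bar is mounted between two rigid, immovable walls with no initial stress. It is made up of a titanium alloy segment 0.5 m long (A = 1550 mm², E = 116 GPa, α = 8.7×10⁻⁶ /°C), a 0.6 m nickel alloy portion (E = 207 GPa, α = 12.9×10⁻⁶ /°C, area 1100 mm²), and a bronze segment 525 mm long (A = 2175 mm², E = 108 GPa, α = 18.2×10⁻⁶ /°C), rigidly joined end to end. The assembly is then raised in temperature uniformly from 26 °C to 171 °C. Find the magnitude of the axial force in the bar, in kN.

If the supports were absent, the total length change would be Σ αᵢΔT Lᵢ = 8.7×10⁻⁶×145×500 + 12.9×10⁻⁶×145×600 + 18.2×10⁻⁶×145×525 = 3.139 mm.
Since the ends are fixed, an axial force P builds up, equal in every segment, with P · Σ Lᵢ/(AᵢEᵢ) = δ_free.
Σ Lᵢ/(AᵢEᵢ) = 500/(1550×116×10³) + 600/(1100×207×10³) + 525/(2175×108×10³) = 7.651×10⁻⁶ mm/N.
So P = 3.139 / 7.651×10⁻⁶ = 410.2 kN, compressive.

P ≈ 410 kN (compressive)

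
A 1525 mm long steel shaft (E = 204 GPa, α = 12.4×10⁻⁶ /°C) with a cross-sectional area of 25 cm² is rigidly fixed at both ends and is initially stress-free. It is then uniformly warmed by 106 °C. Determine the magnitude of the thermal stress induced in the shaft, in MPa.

σ ≈ 268 MPa (compressive)

With length fixed, the mechanical strain must cancel the thermal strain αΔT = 12.4×10⁻⁶ × 106 = 1314.4×10⁻⁶.
Hence σ = E·αΔT = 204×10³ × 1314.4×10⁻⁶ = 268.1 MPa, compressive.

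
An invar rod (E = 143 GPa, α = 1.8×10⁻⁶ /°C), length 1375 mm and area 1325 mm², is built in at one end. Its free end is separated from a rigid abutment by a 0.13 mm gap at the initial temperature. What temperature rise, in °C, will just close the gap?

The gap closes when αΔT L = 0.13 mm, since the rod is still unstressed at that instant.
ΔT = 0.13 / (1.8×10⁻⁶ × 1375) = 52.53 °C.

ΔT ≈ 52.5 °C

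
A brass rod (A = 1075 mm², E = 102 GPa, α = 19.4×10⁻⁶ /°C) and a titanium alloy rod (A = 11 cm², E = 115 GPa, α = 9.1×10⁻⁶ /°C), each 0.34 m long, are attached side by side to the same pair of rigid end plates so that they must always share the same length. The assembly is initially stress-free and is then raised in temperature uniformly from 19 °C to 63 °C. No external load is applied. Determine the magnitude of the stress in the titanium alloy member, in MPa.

Equilibrium of a rigid end plate with no external load gives equal and opposite internal forces ±P in the two members. Since α_{brass} > α_{titanium alloy}, heating drives the brass into compression and the titanium alloy into tension.
Setting the final lengths equal and cancelling L: (α₁ − α₂)ΔT = P/(A₁E₁) + P/(A₂E₂).
|α₁ − α₂|·ΔT = 10.3×10⁻⁶ × 44 = 0.0004532.
1/(A₁E₁) + 1/(A₂E₂) = 1/(1075×102×10³) + 1/(1100×115×10³) = 1.703×10⁻⁸ N⁻¹.
So P = 0.0004532 / 1.703×10⁻⁸ = 26.62 kN.
σ_{titanium alloy} = P/A₂ = 26620/1100 = 24.2 MPa, tensile.

σ ≈ 24.2 MPa (tensile)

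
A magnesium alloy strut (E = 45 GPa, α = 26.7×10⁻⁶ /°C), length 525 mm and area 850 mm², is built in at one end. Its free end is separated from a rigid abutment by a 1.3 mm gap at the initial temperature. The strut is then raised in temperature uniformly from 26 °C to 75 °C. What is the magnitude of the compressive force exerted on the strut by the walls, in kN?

P ≈ 0 kN

Free thermal elongation = αΔT L = 26.7×10⁻⁶ × 49 × 525 = 0.6869 mm.
This is smaller than the 1.3 mm clearance, so the strut expands freely without reaching the stop — the stress is zero.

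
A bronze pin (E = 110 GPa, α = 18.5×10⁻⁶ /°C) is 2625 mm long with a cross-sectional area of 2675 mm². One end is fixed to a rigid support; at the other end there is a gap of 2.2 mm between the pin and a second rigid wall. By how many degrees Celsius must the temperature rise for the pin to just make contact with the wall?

ΔT ≈ 45.3 °C

The gap closes when αΔT L = 2.2 mm, since the pin is still unstressed at that instant.
So ΔT = g/(αL) = 2.2/(18.5×10⁻⁶ × 2625) = 45.3 °C.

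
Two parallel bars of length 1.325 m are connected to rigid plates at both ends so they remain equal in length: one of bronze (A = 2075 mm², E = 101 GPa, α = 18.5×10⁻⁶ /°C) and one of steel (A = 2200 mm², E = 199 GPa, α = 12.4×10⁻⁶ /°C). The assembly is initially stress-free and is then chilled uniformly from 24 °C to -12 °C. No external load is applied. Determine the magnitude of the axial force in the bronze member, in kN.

Both members must finish at the same length. With the larger α, the bronze tends to over-contract; the plates restrain it, putting the bronze in tension and the steel in compression. With no external load the two internal forces are equal and opposite, magnitude P.
Setting the final lengths equal and cancelling L: (α₁ − α₂)ΔT = P/(A₁E₁) + P/(A₂E₂).
|α₁ − α₂|·ΔT = 6.1×10⁻⁶ × 36 = 0.0002196.
1/(A₁E₁) + 1/(A₂E₂) = 1/(2075×101×10³) + 1/(2200×199×10³) = 7.056×10⁻⁹ N⁻¹.
So P = 0.0002196 / 7.056×10⁻⁹ = 31.12 kN.

P ≈ 31.1 kN (tensile in the bronze)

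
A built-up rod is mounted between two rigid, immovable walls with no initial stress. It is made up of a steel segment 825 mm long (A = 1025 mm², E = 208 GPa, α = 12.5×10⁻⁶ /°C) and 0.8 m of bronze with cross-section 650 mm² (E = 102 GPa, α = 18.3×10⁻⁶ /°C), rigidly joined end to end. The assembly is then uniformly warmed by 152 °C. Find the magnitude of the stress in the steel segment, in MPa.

σ ≈ 232 MPa (compressive)

If the supports were absent, the total length change would be Σ αᵢΔT Lᵢ = 12.5×10⁻⁶×152×825 + 18.3×10⁻⁶×152×800 = 3.793 mm.
The rigid supports impose zero overall length change; the single axial force P common to all segments must satisfy P Σ Lᵢ/(AᵢEᵢ) = δ_free.
Σ Lᵢ/(AᵢEᵢ) = 825/(1025×208×10³) + 800/(650×102×10³) = 1.594×10⁻⁵ mm/N.
So P = 3.793 / 1.594×10⁻⁵ = 238 kN, compressive.
σ_{steel} = P / A = 238000 / 1025 = 232.2 MPa.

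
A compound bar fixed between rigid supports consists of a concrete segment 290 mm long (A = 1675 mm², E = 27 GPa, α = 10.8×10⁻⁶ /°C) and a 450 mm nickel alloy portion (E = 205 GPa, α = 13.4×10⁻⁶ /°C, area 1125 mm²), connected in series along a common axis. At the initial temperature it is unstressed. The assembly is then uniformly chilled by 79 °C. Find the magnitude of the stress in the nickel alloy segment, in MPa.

σ ≈ 76.9 MPa (tensile)

If the supports were absent, the total length change would be Σ αᵢΔT Lᵢ = 10.8×10⁻⁶×79×290 + 13.4×10⁻⁶×79×450 = 0.7238 mm.
The rigid supports impose zero overall length change; the single axial force P common to all segments must satisfy P Σ Lᵢ/(AᵢEᵢ) = δ_free.
Σ Lᵢ/(AᵢEᵢ) = 290/(1675×27×10³) + 450/(1125×205×10³) = 8.364×10⁻⁶ mm/N.
Hence P = δ_free / Σ(L/AE) = 0.7238/8.364×10⁻⁶ = 86.54 kN (tensile).
σ_{nickel alloy} = P / A = 86540 / 1125 = 76.93 MPa.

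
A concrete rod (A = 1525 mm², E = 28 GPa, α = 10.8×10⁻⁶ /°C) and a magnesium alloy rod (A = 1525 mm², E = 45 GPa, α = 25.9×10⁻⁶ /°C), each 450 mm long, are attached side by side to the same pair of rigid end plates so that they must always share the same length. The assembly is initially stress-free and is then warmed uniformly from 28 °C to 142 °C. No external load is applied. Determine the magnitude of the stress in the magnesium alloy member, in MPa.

σ ≈ 29.7 MPa (compressive)

Both members must finish at the same length. With the larger α, the magnesium alloy tends to over-expand; the plates restrain it, putting the magnesium alloy in compression and the concrete in tension. With no external load the two internal forces are equal and opposite, magnitude P.
Compatibility of the two members (thermal + elastic change equal): (α₁ − α₂)ΔT = P·[1/(A₁E₁) + 1/(A₂E₂)].
|α₁ − α₂|·ΔT = 15.1×10⁻⁶ × 114 = 0.001721.
1/(A₁E₁) + 1/(A₂E₂) = 1/(1525×28×10³) + 1/(1525×45×10³) = 3.799×10⁻⁸ N⁻¹.
So P = 0.001721 / 3.799×10⁻⁸ = 45.31 kN.
σ_{magnesium alloy} = P/A₂ = 45310/1525 = 29.71 MPa, compressive.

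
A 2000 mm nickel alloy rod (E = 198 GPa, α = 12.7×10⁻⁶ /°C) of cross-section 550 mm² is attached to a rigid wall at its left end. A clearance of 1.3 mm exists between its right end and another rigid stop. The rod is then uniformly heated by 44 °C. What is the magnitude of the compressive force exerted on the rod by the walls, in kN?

Free thermal elongation = αΔT L = 12.7×10⁻⁶ × 44 × 2000 = 1.118 mm.
This is smaller than the 1.3 mm clearance, so the rod expands freely without reaching the stop — the stress is zero.

P ≈ 0 kN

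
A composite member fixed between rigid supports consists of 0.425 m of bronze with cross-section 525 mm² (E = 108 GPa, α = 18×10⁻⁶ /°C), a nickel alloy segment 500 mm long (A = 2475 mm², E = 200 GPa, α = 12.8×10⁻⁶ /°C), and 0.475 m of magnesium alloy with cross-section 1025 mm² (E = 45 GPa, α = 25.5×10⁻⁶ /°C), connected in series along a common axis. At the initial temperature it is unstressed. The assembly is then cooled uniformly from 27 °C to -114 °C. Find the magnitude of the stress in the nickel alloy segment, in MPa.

If the supports were absent, the total length change would be Σ αᵢΔT Lᵢ = 18×10⁻⁶×141×425 + 12.8×10⁻⁶×141×500 + 25.5×10⁻⁶×141×475 = 3.689 mm.
The walls prevent any net length change, so an axial force P (same in every segment) develops. Compatibility: P · Σ Lᵢ/(AᵢEᵢ) = δ_free.
Σ Lᵢ/(AᵢEᵢ) = 425/(525×108×10³) + 500/(2475×200×10³) + 475/(1025×45×10³) = 1.88×10⁻⁵ mm/N.
So P = 3.689 / 1.88×10⁻⁵ = 196.2 kN, tensile.
σ_{nickel alloy} = P / A = 196200 / 2475 = 79.26 MPa.

σ ≈ 79.3 MPa (tensile)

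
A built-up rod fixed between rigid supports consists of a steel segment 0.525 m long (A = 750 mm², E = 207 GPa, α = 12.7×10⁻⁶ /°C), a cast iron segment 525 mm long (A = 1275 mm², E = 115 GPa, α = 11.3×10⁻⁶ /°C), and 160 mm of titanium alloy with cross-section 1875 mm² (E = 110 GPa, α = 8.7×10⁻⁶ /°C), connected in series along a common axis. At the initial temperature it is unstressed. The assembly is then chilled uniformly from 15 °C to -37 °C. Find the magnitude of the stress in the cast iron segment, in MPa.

If the supports were absent, the total length change would be Σ αᵢΔT Lᵢ = 12.7×10⁻⁶×52×525 + 11.3×10⁻⁶×52×525 + 8.7×10⁻⁶×52×160 = 0.7276 mm.
Since the ends are fixed, an axial force P builds up, equal in every segment, with P · Σ Lᵢ/(AᵢEᵢ) = δ_free.
The series flexibility is Σ Lᵢ/(AᵢEᵢ) = 525/(750×207×10³) + 525/(1275×115×10³) + 160/(1875×110×10³) = 7.738×10⁻⁶ mm/N.
P = 0.7276 / 7.738×10⁻⁶ = 94030 N = 94.03 kN, tensile.
σ_{cast iron} = P / A = 94030 / 1275 = 73.75 MPa.

σ ≈ 73.7 MPa (tensile)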